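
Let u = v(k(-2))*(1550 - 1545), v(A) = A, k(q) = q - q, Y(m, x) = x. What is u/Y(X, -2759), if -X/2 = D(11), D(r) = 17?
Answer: 0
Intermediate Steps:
X = -34 (X = -2*17 = -34)
k(q) = 0
u = 0 (u = 0*(1550 - 1545) = 0*5 = 0)
u/Y(X, -2759) = 0/(-2759) = 0*(-1/2759) = 0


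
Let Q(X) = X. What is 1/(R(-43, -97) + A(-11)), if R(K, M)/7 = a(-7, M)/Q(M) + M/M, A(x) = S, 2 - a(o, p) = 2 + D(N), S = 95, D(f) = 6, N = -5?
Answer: 97/9936 ≈ 0.0097625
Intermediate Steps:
a(o, p) = -6 (a(o, p) = 2 - (2 + 6) = 2 - 1*8 = 2 - 8 = -6)
A(x) = 95
R(K, M) = 7 - 42/M (R(K, M) = 7*(-6/M + M/M) = 7*(-6/M + 1) = 7*(1 - 6/M) = 7 - 42/M)
1/(R(-43, -97) + A(-11)) = 1/((7 - 42/(-97)) + 95) = 1/((7 - 42*(-1/97)) + 95) = 1/((7 + 42/97) + 95) = 1/(721/97 + 95) = 1/(9936/97) = 97/9936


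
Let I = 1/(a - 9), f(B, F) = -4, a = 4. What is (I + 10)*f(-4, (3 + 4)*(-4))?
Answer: -196/5 ≈ -39.200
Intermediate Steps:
I = -⅕ (I = 1/(4 - 9) = 1/(-5) = -⅕ ≈ -0.20000)
(I + 10)*f(-4, (3 + 4)*(-4)) = (-⅕ + 10)*(-4) = (49/5)*(-4) = -196/5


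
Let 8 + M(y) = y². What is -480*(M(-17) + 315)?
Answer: -286080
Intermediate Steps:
M(y) = -8 + y²
-480*(M(-17) + 315) = -480*((-8 + (-17)²) + 315) = -480*((-8 + 289) + 315) = -480*(281 + 315) = -480*596 = -286080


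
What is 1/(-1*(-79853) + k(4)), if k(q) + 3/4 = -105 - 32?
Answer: 4/318861 ≈ 1.2545e-5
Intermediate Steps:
k(q) = -551/4 (k(q) = -¾ + (-105 - 32) = -¾ - 137 = -551/4)
1/(-1*(-79853) + k(4)) = 1/(-1*(-79853) - 551/4) = 1/(79853 - 551/4) = 1/(318861/4) = 4/318861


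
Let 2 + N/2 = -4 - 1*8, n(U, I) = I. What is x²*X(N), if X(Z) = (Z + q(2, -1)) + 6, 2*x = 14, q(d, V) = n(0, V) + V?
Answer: -1176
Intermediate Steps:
q(d, V) = 2*V (q(d, V) = V + V = 2*V)
N = -28 (N = -4 + 2*(-4 - 1*8) = -4 + 2*(-4 - 8) = -4 + 2*(-12) = -4 - 24 = -28)
x = 7 (x = (½)*14 = 7)
X(Z) = 4 + Z (X(Z) = (Z + 2*(-1)) + 6 = (Z - 2) + 6 = (-2 + Z) + 6 = 4 + Z)
x²*X(N) = 7²*(4 - 28) = 49*(-24) = -1176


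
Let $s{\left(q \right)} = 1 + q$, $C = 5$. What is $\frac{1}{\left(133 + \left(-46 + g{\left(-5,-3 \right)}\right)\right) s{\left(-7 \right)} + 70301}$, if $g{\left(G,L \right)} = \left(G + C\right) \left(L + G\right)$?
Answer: $\frac{1}{69779} \approx 1.4331 \cdot 10^{-5}$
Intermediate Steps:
$g{\left(G,L \right)} = \left(5 + G\right) \left(G + L\right)$ ($g{\left(G,L \right)} = \left(G + 5\right) \left(L + G\right) = \left(5 + G\right) \left(G + L\right)$)
$\frac{1}{\left(133 + \left(-46 + g{\left(-5,-3 \right)}\right)\right) s{\left(-7 \right)} + 70301} = \frac{1}{\left(133 + \left(-46 + \left(\left(-5\right)^{2} + 5 \left(-5\right) + 5 \left(-3\right) - -15\right)\right)\right) \left(1 - 7\right) + 70301} = \frac{1}{\left(133 + \left(-46 + \left(25 - 25 - 15 + 15\right)\right)\right) \left(-6\right) + 70301} = \frac{1}{\left(133 + \left(-46 + 0\right)\right) \left(-6\right) + 70301} = \frac{1}{\left(133 - 46\right) \left(-6\right) + 70301} = \frac{1}{87 \left(-6\right) + 70301} = \frac{1}{-522 + 70301} = \frac{1}{69779}$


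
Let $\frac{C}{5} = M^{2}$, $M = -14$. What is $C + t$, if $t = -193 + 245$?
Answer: $1032$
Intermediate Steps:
$t = 52$
$C = 980$ ($C = 5 \left(-14\right)^{2} = 5 \cdot 196 = 980$)
$C + t = 980 + 52 = 1032$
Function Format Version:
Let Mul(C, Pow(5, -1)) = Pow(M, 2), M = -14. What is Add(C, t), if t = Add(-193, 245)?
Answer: 1032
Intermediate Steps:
t = 52
C = 980 (C = Mul(5, Pow(-14, 2)) = Mul(5, 196) = 980)
Add(C, t) = Add(980, 52) = 1032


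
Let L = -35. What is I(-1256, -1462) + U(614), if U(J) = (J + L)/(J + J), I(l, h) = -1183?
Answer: -1452145/1228 ≈ -1182.5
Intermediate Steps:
U(J) = (-35 + J)/(2*J) (U(J) = (J - 35)/(J + J) = (-35 + J)/((2*J)) = (-35 + J)*(1/(2*J)) = (-35 + J)/(2*J))
I(-1256, -1462) + U(614) = -1183 + (½)*(-35 + 614)/614 = -1183 + (½)*(1/614)*579 = -1183 + 579/1228 = -1452145/1228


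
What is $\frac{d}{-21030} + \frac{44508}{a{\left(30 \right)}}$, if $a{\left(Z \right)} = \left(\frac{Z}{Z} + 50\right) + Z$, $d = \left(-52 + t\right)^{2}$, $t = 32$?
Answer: $\frac{10399676}{18927} \approx 549.46$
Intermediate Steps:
$d = 400$ ($d = \left(-52 + 32\right)^{2} = \left(-20\right)^{2} = 400$)
$a{\left(Z \right)} = 51 + Z$ ($a{\left(Z \right)} = \left(1 + 50\right) + Z = 51 + Z$)
$\frac{d}{-21030} + \frac{44508}{a{\left(30 \right)}} = \frac{400}{-21030} + \frac{44508}{51 + 30} = 400 \left(- \frac{1}{21030}\right) + \frac{44508}{81} = - \frac{40}{2103} + 44508 \cdot \frac{1}{81} = - \frac{40}{2103} + \frac{14836}{27} = \frac{10399676}{18927}$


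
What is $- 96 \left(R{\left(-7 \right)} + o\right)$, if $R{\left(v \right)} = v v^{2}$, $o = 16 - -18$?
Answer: $29664$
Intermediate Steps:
$o = 34$ ($o = 16 + 18 = 34$)
$R{\left(v \right)} = v^{3}$
$- 96 \left(R{\left(-7 \right)} + o\right) = - 96 \left(\left(-7\right)^{3} + 34\right) = - 96 \left(-343 + 34\right) = \left(-96\right) \left(-309\right) = 29664$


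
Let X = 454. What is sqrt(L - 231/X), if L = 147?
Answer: sqrt(30194178)/454 ≈ 12.103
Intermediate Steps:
sqrt(L - 231/X) = sqrt(147 - 231/454) = sqrt(66507/454) = sqrt(30194178)/454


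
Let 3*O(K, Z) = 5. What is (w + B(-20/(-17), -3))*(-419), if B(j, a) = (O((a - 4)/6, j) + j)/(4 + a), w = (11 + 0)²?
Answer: -2646404/51 ≈ -51890.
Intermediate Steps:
O(K, Z) = 5/3 (O(K, Z) = (⅓)*5 = 5/3)
w = 121 (w = 11² = 121)
B(j, a) = (5/3 + j)/(4 + a)
(w + B(-20/(-17), -3))*(-419) = (121 + (5/3 - 20/(-17))/(4 - 3))*(-419) = (121 + (5/3 - 20*(-1/17))/1)*(-419) = (121 + 1*(5/3 + 20/17))*(-419) = (121 + 1*(145/51))*(-419) = (121 + 145/51)*(-419) = (6316/51)*(-419) = -2646404/51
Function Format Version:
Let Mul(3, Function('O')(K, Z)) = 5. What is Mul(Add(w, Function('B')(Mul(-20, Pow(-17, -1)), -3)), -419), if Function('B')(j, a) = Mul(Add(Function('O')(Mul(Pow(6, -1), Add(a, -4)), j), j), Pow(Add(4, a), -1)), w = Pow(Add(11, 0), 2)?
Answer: Rational(-2646404, 51) ≈ -51890.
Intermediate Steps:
Function('O')(K, Z) = Rational(5, 3) (Function('O')(K, Z) = Mul(Rational(1, 3), 5) = Rational(5, 3))
w = 121 (w = Pow(11, 2) = 121)
Function('B')(j, a) = Mul(Pow(Add(4, a), -1), Add(Rational(5, 3), j)) (Function('B')(j, a) = Mul(Add(Rational(5, 3), j), Pow(Add(4, a), -1)) = Mul(Pow(Add(4, a), -1), Add(Rational(5, 3), j)))
Mul(Add(w, Function('B')(Mul(-20, Pow(-17, -1)), -3)), -419) = Mul(Add(121, Mul(Pow(Add(4, -3), -1), Add(Rational(5, 3), Mul(-20, Pow(-17, -1))))), -419) = Mul(Add(121, Mul(Pow(1, -1), Add(Rational(5, 3), Mul(-20, Rational(-1, 17))))), -419) = Mul(Add(121, Mul(1, Add(Rational(5, 3), Rational(20, 17)))), -419) = Mul(Add(121, Mul(1, Rational(145, 51))), -419) = Mul(Add(121, Rational(145, 51)), -419) = Mul(Rational(6316, 51), -419) = Rational(-2646404, 51)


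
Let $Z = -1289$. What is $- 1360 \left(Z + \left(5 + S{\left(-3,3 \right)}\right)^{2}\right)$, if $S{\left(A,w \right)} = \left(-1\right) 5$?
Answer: $1753040$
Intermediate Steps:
$S{\left(A,w \right)} = -5$
$- 1360 \left(Z + \left(5 + S{\left(-3,3 \right)}\right)^{2}\right) = - 1360 \left(-1289 + \left(5 - 5\right)^{2}\right) = - 1360 \left(-1289 + 0^{2}\right) = - 1360 \left(-1289 + 0\right) = - 1360 \left(-1289\right) = \left(-1\right) \left(-1753040\right) = 1753040$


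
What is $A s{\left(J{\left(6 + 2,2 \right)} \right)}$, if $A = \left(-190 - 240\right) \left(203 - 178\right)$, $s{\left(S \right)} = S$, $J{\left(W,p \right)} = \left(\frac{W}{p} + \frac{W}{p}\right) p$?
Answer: $-172000$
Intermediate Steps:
$J{\left(W,p \right)} = 2 W$ ($J{\left(W,p \right)} = \frac{2 W}{p} p = 2 W$)
$A = -10750$ ($A = \left(-430\right) 25 = -10750$)
$A s{\left(J{\left(6 + 2,2 \right)} \right)} = - 10750 \cdot 2 \left(6 + 2\right) = - 10750 \cdot 2 \cdot 8 = \left(-10750\right) 16 = -172000$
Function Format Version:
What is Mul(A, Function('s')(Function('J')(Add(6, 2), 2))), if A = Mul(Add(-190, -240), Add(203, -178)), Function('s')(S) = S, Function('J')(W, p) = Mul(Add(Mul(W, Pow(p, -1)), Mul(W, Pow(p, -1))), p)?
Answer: -172000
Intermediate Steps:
Function('J')(W, p) = Mul(2, W) (Function('J')(W, p) = Mul(Mul(2, W, Pow(p, -1)), p) = Mul(2, W))
A = -10750 (A = Mul(-430, 25) = -10750)
Mul(A, Function('s')(Function('J')(Add(6, 2), 2))) = Mul(-10750, Mul(2, Add(6, 2))) = Mul(-10750, Mul(2, 8)) = Mul(-10750, 16) = -172000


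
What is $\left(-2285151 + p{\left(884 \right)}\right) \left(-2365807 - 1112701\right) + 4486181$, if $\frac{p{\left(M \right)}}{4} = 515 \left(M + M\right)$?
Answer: $-4720083895751$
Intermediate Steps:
$p{\left(M \right)} = 4120 M$ ($p{\left(M \right)} = 4 \cdot 515 \left(M + M\right) = 4 \cdot 515 \cdot 2 M = 4 \cdot 1030 M = 4120 M$)
$\left(-2285151 + p{\left(884 \right)}\right) \left(-2365807 - 1112701\right) + 4486181 = \left(-2285151 + 4120 \cdot 884\right) \left(-2365807 - 1112701\right) + 4486181 = \left(-2285151 + 3642080\right) \left(-3478508\right) + 4486181 = 1356929 \left(-3478508\right) + 4486181 = -4720088381932 + 4486181 = -4720083895751$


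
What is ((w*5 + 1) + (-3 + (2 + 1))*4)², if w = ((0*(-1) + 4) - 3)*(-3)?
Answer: 196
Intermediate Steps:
w = -3 (w = ((0 + 4) - 3)*(-3) = (4 - 3)*(-3) = 1*(-3) = -3)
((w*5 + 1) + (-3 + (2 + 1))*4)² = ((-3*5 + 1) + (-3 + (2 + 1))*4)² = ((-15 + 1) + (-3 + 3)*4)² = (-14 + 0*4)² = (-14 + 0)² = (-14)² = 196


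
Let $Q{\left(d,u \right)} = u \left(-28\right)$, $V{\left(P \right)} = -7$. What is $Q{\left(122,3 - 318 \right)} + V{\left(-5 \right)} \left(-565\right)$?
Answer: $12775$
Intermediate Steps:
$Q{\left(d,u \right)} = - 28 u$
$Q{\left(122,3 - 318 \right)} + V{\left(-5 \right)} \left(-565\right) = - 28 \left(3 - 318\right) - -3955 = - 28 \left(3 - 318\right) + 3955 = \left(-28\right) \left(-315\right) + 3955 = 8820 + 3955 = 12775$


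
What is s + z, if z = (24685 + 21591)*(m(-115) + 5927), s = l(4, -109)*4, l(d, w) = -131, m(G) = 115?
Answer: 279599068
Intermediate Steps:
s = -524 (s = -131*4 = -524)
z = 279599592 (z = (24685 + 21591)*(115 + 5927) = 46276*6042 = 279599592)
s + z = -524 + 279599592 = 279599068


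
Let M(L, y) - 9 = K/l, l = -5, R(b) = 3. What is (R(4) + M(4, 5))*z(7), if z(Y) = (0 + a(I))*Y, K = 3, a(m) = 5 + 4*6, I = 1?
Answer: 11571/5 ≈ 2314.2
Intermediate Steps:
a(m) = 29 (a(m) = 5 + 24 = 29)
M(L, y) = 42/5 (M(L, y) = 9 + 3/(-5) = 9 + 3*(-1/5) = 9 - 3/5 = 42/5)
z(Y) = 29*Y (z(Y) = (0 + 29)*Y = 29*Y)
(R(4) + M(4, 5))*z(7) = (3 + 42/5)*(29*7) = (57/5)*203 = 11571/5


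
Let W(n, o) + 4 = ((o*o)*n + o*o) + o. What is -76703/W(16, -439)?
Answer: -76703/3275814 ≈ -0.023415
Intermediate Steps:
W(n, o) = -4 + o + o**2 + n*o**2 (W(n, o) = -4 + (((o*o)*n + o*o) + o) = -4 + ((o**2*n + o**2) + o) = -4 + ((n*o**2 + o**2) + o) = -4 + ((o**2 + n*o**2) + o) = -4 + (o + o**2 + n*o**2) = -4 + o + o**2 + n*o**2)
-76703/W(16, -439) = -76703/(-4 - 439 + (-439)**2 + 16*(-439)**2) = -76703/(-4 - 439 + 192721 + 16*192721) = -76703/(-4 - 439 + 192721 + 3083536) = -76703/3275814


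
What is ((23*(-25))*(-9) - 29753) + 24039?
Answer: -539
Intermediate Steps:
((23*(-25))*(-9) - 29753) + 24039 = (-575*(-9) - 29753) + 24039 = (5175 - 29753) + 24039 = -24578 + 24039 = -539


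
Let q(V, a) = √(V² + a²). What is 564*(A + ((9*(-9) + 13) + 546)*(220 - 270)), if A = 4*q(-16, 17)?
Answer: -13479600 + 2256*√545 ≈ -1.3427e+7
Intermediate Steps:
A = 4*√545 (A = 4*√((-16)² + 17²) = 4*√(256 + 289) = 4*√545 ≈ 93.381)
564*(A + ((9*(-9) + 13) + 546)*(220 - 270)) = 564*(4*√545 + ((9*(-9) + 13) + 546)*(220 - 270)) = 564*(4*√545 + ((-81 + 13) + 546)*(-50)) = 564*(4*√545 + (-68 + 546)*(-50)) = 564*(4*√545 + 478*(-50)) = 564*(4*√545 - 23900) = 564*(-23900 + 4*√545) = -13479600 + 2256*√545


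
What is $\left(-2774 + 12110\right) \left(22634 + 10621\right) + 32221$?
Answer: $310500901$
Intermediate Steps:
$\left(-2774 + 12110\right) \left(22634 + 10621\right) + 32221 = 9336 \cdot 33255 + 32221 = 310468680 + 32221 = 310500901$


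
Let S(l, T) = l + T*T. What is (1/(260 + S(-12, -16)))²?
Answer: 1/254016 ≈ 3.9368e-6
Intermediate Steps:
S(l, T) = l + T²
(1/(260 + S(-12, -16)))² = (1/(260 + (-12 + (-16)²)))² = (1/(260 + (-12 + 256)))² = (1/(260 + 244))² = (1/504)² = 1/254016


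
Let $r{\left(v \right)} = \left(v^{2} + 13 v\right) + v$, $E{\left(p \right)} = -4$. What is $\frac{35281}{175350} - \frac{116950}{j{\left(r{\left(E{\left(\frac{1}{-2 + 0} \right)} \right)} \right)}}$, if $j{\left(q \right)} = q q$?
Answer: $- \frac{204507329}{2805600} \approx -72.893$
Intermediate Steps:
$r{\left(v \right)} = v^{2} + 14 v$
$j{\left(q \right)} = q^{2}$
$\frac{35281}{175350} - \frac{116950}{j{\left(r{\left(E{\left(\frac{1}{-2 + 0} \right)} \right)} \right)}} = \frac{35281}{175350} - \frac{116950}{\left(- 4 \left(14 - 4\right)\right)^{2}} = 35281 \cdot \frac{1}{175350} - \frac{116950}{\left(\left(-4\right) 10\right)^{2}} = \frac{35281}{175350} - \frac{116950}{\left(-40\right)^{2}} = \frac{35281}{175350} - \frac{116950}{1600} = \frac{35281}{175350} - \frac{2339}{32} = - \frac{204507329}{2805600}$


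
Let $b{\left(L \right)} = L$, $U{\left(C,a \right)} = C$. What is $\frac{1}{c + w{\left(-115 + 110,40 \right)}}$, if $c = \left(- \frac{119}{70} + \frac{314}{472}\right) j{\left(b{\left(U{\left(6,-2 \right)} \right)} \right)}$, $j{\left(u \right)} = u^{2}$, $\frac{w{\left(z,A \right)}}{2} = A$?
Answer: $\frac{295}{12611} \approx 0.023392$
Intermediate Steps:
$w{\left(z,A \right)} = 2 A$
$c = - \frac{10989}{295}$ ($c = \left(- \frac{119}{70} + \frac{314}{472}\right) 6^{2} = \left(\left(-119\right) \frac{1}{70} + 314 \cdot \frac{1}{472}\right) 36 = \left(- \frac{17}{10} + \frac{157}{236}\right) 36 = \left(- \frac{1221}{1180}\right) 36 = - \frac{10989}{295} \approx -37.251$)
$\frac{1}{c + w{\left(-115 + 110,40 \right)}} = \frac{1}{- \frac{10989}{295} + 2 \cdot 40} = \frac{1}{- \frac{10989}{295} + 80} = \frac{1}{\frac{12611}{295}} = \frac{295}{12611}$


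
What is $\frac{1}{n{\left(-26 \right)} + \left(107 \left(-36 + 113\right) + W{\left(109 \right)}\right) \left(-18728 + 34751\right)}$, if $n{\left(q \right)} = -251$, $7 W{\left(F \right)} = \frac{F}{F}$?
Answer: $\frac{1}{132015535} \approx 7.5749 \cdot 10^{-9}$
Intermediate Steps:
$W{\left(F \right)} = \frac{1}{7}$ ($W{\left(F \right)} = \frac{F \frac{1}{F}}{7} = \frac{1}{7} \cdot 1 = \frac{1}{7}$)
$\frac{1}{n{\left(-26 \right)} + \left(107 \left(-36 + 113\right) + W{\left(109 \right)}\right) \left(-18728 + 34751\right)} = \frac{1}{-251 + \left(107 \left(-36 + 113\right) + \frac{1}{7}\right) \left(-18728 + 34751\right)} = \frac{1}{-251 + \left(107 \cdot 77 + \frac{1}{7}\right) 16023} = \frac{1}{-251 + \left(8239 + \frac{1}{7}\right) 16023} = \frac{1}{-251 + \frac{57674}{7} \cdot 16023} = \frac{1}{-251 + 132015786} = \frac{1}{132015535}$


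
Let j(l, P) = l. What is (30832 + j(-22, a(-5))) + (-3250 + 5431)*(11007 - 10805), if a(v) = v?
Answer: 471372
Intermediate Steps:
(30832 + j(-22, a(-5))) + (-3250 + 5431)*(11007 - 10805) = (30832 - 22) + (-3250 + 5431)*(11007 - 10805) = 30810 + 2181*202 = 30810 + 440562 = 471372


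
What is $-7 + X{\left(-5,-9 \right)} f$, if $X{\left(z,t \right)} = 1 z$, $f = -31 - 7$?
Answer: $183$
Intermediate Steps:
$f = -38$ ($f = -31 - 7 = -38$)
$X{\left(z,t \right)} = z$
$-7 + X{\left(-5,-9 \right)} f = -7 - -190 = -7 + 190 = 183$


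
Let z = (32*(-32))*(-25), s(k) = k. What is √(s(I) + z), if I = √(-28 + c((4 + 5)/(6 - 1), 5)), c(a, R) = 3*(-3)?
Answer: √(25600 + I*√37) ≈ 160.0 + 0.019*I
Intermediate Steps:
c(a, R) = -9
I = I*√37 (I = √(-28 - 9) = √(-37) = I*√37 ≈ 6.0828*I)
z = 25600 (z = -1024*(-25) = 25600)
√(s(I) + z) = √(I*√37 + 25600) = √(25600 + I*√37)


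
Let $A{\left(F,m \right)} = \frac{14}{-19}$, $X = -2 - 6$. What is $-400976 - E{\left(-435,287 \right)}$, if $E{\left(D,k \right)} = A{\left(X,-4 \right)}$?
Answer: $- \frac{7618530}{19} \approx -4.0098 \cdot 10^{5}$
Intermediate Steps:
$X = -8$ ($X = -2 - 6 = -8$)
$A{\left(F,m \right)} = - \frac{14}{19}$ ($A{\left(F,m \right)} = 14 \left(- \frac{1}{19}\right) = - \frac{14}{19}$)
$E{\left(D,k \right)} = - \frac{14}{19}$
$-400976 - E{\left(-435,287 \right)} = -400976 - - \frac{14}{19} = -400976 + \frac{14}{19} = - \frac{7618530}{19}$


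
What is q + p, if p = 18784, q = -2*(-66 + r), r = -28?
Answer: 18972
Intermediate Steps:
q = 188 (q = -2*(-66 - 28) = -2*(-94) = 188)
q + p = 188 + 18784 = 18972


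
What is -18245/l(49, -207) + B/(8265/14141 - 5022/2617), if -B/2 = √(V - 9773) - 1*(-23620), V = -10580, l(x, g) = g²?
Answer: 24969390765432485/705388764951 + 74013994*I*√20353/49386597 ≈ 35398.0 + 213.81*I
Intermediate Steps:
B = -47240 - 2*I*√20353 (B = -2*(√(-10580 - 9773) - 1*(-23620)) = -2*(√(-20353) + 23620) = -2*(I*√20353 + 23620) = -2*(23620 + I*√20353) = -47240 - 2*I*√20353 ≈ -47240.0 - 285.33*I)
-18245/l(49, -207) + B/(8265/14141 - 5022/2617) = -18245/((-207)²) + (-47240 - 2*I*√20353)/(8265/14141 - 5022/2617) = -18245/42849 + (-47240 - 2*I*√20353)/(8265*(1/14141) - 5022*1/2617) = -18245*1/42849 + (-47240 - 2*I*√20353)/(8265/14141 - 5022/2617) = -18245/42849 + (-47240 - 2*I*√20353)/(-49386597/37006997) = -18245/42849 + (-47240 - 2*I*√20353)*(-37006997/49386597) = -18245/42849 + (1748210538280/49386597 + 74013994*I*√20353/49386597) = 24969390765432485/705388764951 + 74013994*I*√20353/49386597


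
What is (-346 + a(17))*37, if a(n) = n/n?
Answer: -12765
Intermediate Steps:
a(n) = 1
(-346 + a(17))*37 = (-346 + 1)*37 = -345*37 = -12765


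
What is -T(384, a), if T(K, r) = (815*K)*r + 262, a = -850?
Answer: 266015738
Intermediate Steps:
T(K, r) = 262 + 815*K*r (T(K, r) = 815*K*r + 262 = 262 + 815*K*r)
-T(384, a) = -(262 + 815*384*(-850)) = -(262 - 266016000) = -1*(-266015738) = 266015738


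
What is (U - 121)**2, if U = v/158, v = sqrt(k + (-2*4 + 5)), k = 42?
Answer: (19118 - sqrt(39))**2/24964 ≈ 14631.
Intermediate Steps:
v = sqrt(39) (v = sqrt(42 + (-2*4 + 5)) = sqrt(42 + (-8 + 5)) = sqrt(42 - 3) = sqrt(39) ≈ 6.2450)
U = sqrt(39)/158 ≈ 0.039525
(U - 121)**2 = (sqrt(39)/158 - 121)**2 = (-121 + sqrt(39)/158)**2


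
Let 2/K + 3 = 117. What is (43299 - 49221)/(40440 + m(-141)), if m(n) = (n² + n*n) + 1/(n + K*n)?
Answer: -16143372/218630633 ≈ -0.073839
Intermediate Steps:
K = 1/57 (K = 2/(-3 + 117) = 2/114 = 2*(1/114) = 1/57 ≈ 0.017544)
m(n) = 2*n² + 57/(58*n) (m(n) = (n² + n*n) + 1/(n + n/57) = (n² + n²) + 1/(58*n/57) = 2*n² + 57/(58*n))
(43299 - 49221)/(40440 + m(-141)) = (43299 - 49221)/(40440 + (1/58)*(57 + 116*(-141)³)/(-141)) = -5922/(40440 + (1/58)*(-1/141)*(57 + 116*(-2803221))) = -5922/(40440 + (1/58)*(-1/141)*(57 - 325173636)) = -5922/(40440 + (1/58)*(-1/141)*(-325173579)) = -5922/(40440 + 108391193/2726) = -5922/218630633/2726 = -5922*2726/218630633 = -16143372/218630633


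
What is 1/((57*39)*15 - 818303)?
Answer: -1/784958 ≈ -1.2740e-6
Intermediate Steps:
1/((57*39)*15 - 818303) = 1/(2223*15 - 818303) = 1/(33345 - 818303) = 1/(-784958) = -1/784958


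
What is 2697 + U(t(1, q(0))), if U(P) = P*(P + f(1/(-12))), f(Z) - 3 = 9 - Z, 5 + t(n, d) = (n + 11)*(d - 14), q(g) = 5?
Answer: 169207/12 ≈ 14101.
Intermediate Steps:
t(n, d) = -5 + (-14 + d)*(11 + n) (t(n, d) = -5 + (n + 11)*(d - 14) = -5 + (11 + n)*(-14 + d) = -5 + (-14 + d)*(11 + n))
f(Z) = 12 - Z (f(Z) = 3 + (9 - Z) = 12 - Z)
U(P) = P*(145/12 + P) (U(P) = P*(P + (12 - 1/(-12))) = P*(P + (12 - 1*(-1/12))) = P*(P + (12 + 1/12)) = P*(P + 145/12) = P*(145/12 + P))
2697 + U(t(1, q(0))) = 2697 + (-159 - 14*1 + 11*5 + 5*1)*(145 + 12*(-159 - 14*1 + 11*5 + 5*1))/12 = 2697 + (-159 - 14 + 55 + 5)*(145 + 12*(-159 - 14 + 55 + 5))/12 = 2697 + (1/12)*(-113)*(145 + 12*(-113)) = 2697 + (1/12)*(-113)*(145 - 1356) = 2697 + (1/12)*(-113)*(-1211) = 2697 + 136843/12 = 169207/12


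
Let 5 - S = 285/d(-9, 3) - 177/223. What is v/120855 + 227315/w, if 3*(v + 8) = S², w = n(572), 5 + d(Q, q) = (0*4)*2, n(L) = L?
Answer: 372599978605201/937559734020 ≈ 397.41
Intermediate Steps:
d(Q, q) = -5 (d(Q, q) = -5 + (0*4)*2 = -5 + 0*2 = -5 + 0 = -5)
w = 572
S = 14003/223 (S = 5 - (285/(-5) - 177/223) = 5 - (285*(-⅕) - 177*1/223) = 5 - (-57 - 177/223) = 5 - 1*(-12888/223) = 5 + 12888/223 = 14003/223 ≈ 62.794)
v = 194890513/149187 (v = -8 + (14003/223)²/3 = -8 + (⅓)*(196084009/49729) = -8 + 196084009/149187 = 194890513/149187 ≈ 1306.3)
v/120855 + 227315/w = (194890513/149187)/120855 + 227315/572 = (194890513/149187)*(1/120855) + 227315*(1/572) = 194890513/18029994885 + 20665/52 = 372599978605201/937559734020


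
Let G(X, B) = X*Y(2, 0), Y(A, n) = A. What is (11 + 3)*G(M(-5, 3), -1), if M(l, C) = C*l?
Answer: -420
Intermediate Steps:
G(X, B) = 2*X (G(X, B) = X*2 = 2*X)
(11 + 3)*G(M(-5, 3), -1) = (11 + 3)*(2*(3*(-5))) = 14*(2*(-15)) = 14*(-30) = -420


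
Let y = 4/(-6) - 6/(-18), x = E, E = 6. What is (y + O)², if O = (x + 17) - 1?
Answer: 4225/9 ≈ 469.44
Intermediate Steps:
x = 6
y = -⅓ (y = 4*(-⅙) - 6*(-1/18) = -⅔ + ⅓ = -⅓ ≈ -0.33333)
O = 22 (O = (6 + 17) - 1 = 23 - 1 = 22)
(y + O)² = (-⅓ + 22)² = (65/3)² = 4225/9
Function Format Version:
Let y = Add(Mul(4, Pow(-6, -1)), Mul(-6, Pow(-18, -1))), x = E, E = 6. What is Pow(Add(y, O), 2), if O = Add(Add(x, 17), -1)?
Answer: Rational(4225, 9) ≈ 469.44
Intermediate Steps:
x = 6
y = Rational(-1, 3) (y = Add(Mul(4, Rational(-1, 6)), Mul(-6, Rational(-1, 18))) = Add(Rational(-2, 3), Rational(1, 3)) = Rational(-1, 3) ≈ -0.33333)
O = 22 (O = Add(Add(6, 17), -1) = Add(23, -1) = 22)
Pow(Add(y, O), 2) = Pow(Add(Rational(-1, 3), 22), 2) = Pow(Rational(65, 3), 2) = Rational(4225, 9)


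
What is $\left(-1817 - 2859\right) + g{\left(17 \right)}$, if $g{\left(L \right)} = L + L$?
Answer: $-4642$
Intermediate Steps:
$g{\left(L \right)} = 2 L$
$\left(-1817 - 2859\right) + g{\left(17 \right)} = \left(-1817 - 2859\right) + 2 \cdot 17 = -4676 + 34 = -4642$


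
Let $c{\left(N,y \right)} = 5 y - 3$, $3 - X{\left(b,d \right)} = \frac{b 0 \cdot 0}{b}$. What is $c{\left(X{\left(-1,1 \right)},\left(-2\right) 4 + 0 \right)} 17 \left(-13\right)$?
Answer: $9503$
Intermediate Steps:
$X{\left(b,d \right)} = 3$ ($X{\left(b,d \right)} = 3 - \frac{b 0 \cdot 0}{b} = 3 - \frac{0 \cdot 0}{b} = 3 - \frac{0}{b} = 3 - 0 = 3 + 0 = 3$)
$c{\left(N,y \right)} = -3 + 5 y$
$c{\left(X{\left(-1,1 \right)},\left(-2\right) 4 + 0 \right)} 17 \left(-13\right) = \left(-3 + 5 \left(\left(-2\right) 4 + 0\right)\right) 17 \left(-13\right) = \left(-3 + 5 \left(-8 + 0\right)\right) 17 \left(-13\right) = \left(-3 + 5 \left(-8\right)\right) 17 \left(-13\right) = \left(-3 - 40\right) 17 \left(-13\right) = \left(-43\right) 17 \left(-13\right) = \left(-731\right) \left(-13\right) = 9503$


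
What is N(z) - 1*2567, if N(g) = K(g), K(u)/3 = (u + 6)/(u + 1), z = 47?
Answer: -41019/16 ≈ -2563.7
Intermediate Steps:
K(u) = 3*(6 + u)/(1 + u) (K(u) = 3*((u + 6)/(u + 1)) = 3*((6 + u)/(1 + u)) = 3*(6 + u)/(1 + u))
N(g) = 3*(6 + g)/(1 + g)
N(z) - 1*2567 = 3*(6 + 47)/(1 + 47) - 1*2567 = 3*53/48 - 2567 = 3*(1/48)*53 - 2567 = 53/16 - 2567 = -41019/16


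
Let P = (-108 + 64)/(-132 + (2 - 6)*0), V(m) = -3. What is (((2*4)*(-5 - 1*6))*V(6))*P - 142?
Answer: -54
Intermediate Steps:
P = ⅓ (P = -44/(-132 - 4*0) = -44/(-132 + 0) = -44/(-132) = -44*(-1/132) = ⅓ ≈ 0.33333)
(((2*4)*(-5 - 1*6))*V(6))*P - 142 = (((2*4)*(-5 - 1*6))*(-3))*(⅓) - 142 = ((8*(-5 - 6))*(-3))*(⅓) - 142 = ((8*(-11))*(-3))*(⅓) - 142 = -88*(-3)*(⅓) - 142 = 264*(⅓) - 142 = 88 - 142 = -54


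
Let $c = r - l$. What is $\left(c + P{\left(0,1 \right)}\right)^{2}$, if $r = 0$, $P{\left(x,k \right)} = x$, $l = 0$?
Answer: $0$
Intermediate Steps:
$c = 0$ ($c = 0 - 0 = 0 + 0 = 0$)
$\left(c + P{\left(0,1 \right)}\right)^{2} = \left(0 + 0\right)^{2} = 0^{2} = 0$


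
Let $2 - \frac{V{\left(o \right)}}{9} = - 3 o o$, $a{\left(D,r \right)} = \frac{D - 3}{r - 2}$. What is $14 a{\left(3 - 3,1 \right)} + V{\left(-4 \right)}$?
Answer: $492$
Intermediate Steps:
$a{\left(D,r \right)} = \frac{-3 + D}{-2 + r}$
$V{\left(o \right)} = 18 + 27 o^{2}$ ($V{\left(o \right)} = 18 - 9 - 3 o o = 18 - 9 \left(- 3 o^{2}\right) = 18 + 27 o^{2}$)
$14 a{\left(3 - 3,1 \right)} + V{\left(-4 \right)} = 14 \frac{-3 + \left(3 - 3\right)}{-2 + 1} + \left(18 + 27 \left(-4\right)^{2}\right) = 14 \frac{-3 + 0}{-1} + \left(18 + 27 \cdot 16\right) = 14 \left(\left(-1\right) \left(-3\right)\right) + \left(18 + 432\right) = 14 \cdot 3 + 450 = 42 + 450 = 492$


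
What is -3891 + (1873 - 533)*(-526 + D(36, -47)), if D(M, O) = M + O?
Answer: -723471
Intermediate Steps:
-3891 + (1873 - 533)*(-526 + D(36, -47)) = -3891 + (1873 - 533)*(-526 + (36 - 47)) = -3891 + 1340*(-526 - 11) = -3891 + 1340*(-537) = -3891 - 719580 = -723471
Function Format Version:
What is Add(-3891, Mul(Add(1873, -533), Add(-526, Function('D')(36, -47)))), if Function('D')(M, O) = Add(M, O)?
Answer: -723471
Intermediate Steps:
Add(-3891, Mul(Add(1873, -533), Add(-526, Function('D')(36, -47)))) = Add(-3891, Mul(Add(1873, -533), Add(-526, Add(36, -47)))) = Add(-3891, Mul(1340, Add(-526, -11))) = Add(-3891, Mul(1340, -537)) = Add(-3891, -719580) = -723471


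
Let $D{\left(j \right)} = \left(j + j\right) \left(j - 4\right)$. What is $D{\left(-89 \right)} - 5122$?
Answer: $11432$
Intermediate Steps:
$D{\left(j \right)} = 2 j \left(-4 + j\right)$
$D{\left(-89 \right)} - 5122 = 2 \left(-89\right) \left(-4 - 89\right) - 5122 = 2 \left(-89\right) \left(-93\right) - 5122 = 16554 - 5122 = 11432$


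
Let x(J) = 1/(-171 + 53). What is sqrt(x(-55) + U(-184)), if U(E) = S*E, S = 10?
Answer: I*sqrt(25620278)/118 ≈ 42.895*I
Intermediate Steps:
x(J) = -1/118 (x(J) = 1/(-118) = -1/118)
U(E) = 10*E
sqrt(x(-55) + U(-184)) = sqrt(-1/118 + 10*(-184)) = sqrt(-1/118 - 1840) = sqrt(-217121/118) = I*sqrt(25620278)/118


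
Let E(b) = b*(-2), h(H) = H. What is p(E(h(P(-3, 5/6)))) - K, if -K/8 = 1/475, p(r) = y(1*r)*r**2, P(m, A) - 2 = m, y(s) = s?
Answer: 3808/475 ≈ 8.0168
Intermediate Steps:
P(m, A) = 2 + m
E(b) = -2*b
p(r) = r**3 (p(r) = (1*r)*r**2 = r*r**2 = r**3)
K = -8/475 ≈ -0.016842
p(E(h(P(-3, 5/6)))) - K = (-2*(2 - 3))**3 - 1*(-8/475) = (-2*(-1))**3 + 8/475 = 2**3 + 8/475 = 8 + 8/475 = 3808/475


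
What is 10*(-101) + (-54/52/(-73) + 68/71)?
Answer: -135974599/134758 ≈ -1009.0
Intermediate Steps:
10*(-101) + (-54/52/(-73) + 68/71) = -1010 + (-54*1/52*(-1/73) + 68*(1/71)) = -1010 + (-27/26*(-1/73) + 68/71) = -1010 + (27/1898 + 68/71) = -1010 + 130981/134758 = -135974599/134758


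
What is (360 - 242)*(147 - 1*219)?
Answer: -8496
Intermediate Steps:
(360 - 242)*(147 - 1*219) = 118*(147 - 219) = 118*(-72) = -8496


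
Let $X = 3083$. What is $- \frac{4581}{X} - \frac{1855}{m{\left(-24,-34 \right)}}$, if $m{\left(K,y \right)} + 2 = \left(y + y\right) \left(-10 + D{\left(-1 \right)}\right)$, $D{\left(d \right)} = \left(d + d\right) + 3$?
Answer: $- \frac{1702675}{376126} \approx -4.5269$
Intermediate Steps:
$D{\left(d \right)} = 3 + 2 d$ ($D{\left(d \right)} = 2 d + 3 = 3 + 2 d$)
$m{\left(K,y \right)} = -2 - 18 y$ ($m{\left(K,y \right)} = -2 + \left(y + y\right) \left(-10 + \left(3 + 2 \left(-1\right)\right)\right) = -2 + 2 y \left(-10 + \left(3 - 2\right)\right) = -2 + 2 y \left(-10 + 1\right) = -2 + 2 y \left(-9\right) = -2 - 18 y$)
$- \frac{4581}{X} - \frac{1855}{m{\left(-24,-34 \right)}} = - \frac{4581}{3083} - \frac{1855}{-2 - -612} = \left(-4581\right) \frac{1}{3083} - \frac{1855}{-2 + 612} = - \frac{4581}{3083} - \frac{1855}{610} = - \frac{4581}{3083} - \frac{371}{122} = - \frac{1702675}{376126}$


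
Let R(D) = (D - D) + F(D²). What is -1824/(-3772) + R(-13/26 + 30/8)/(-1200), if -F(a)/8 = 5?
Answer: 14623/28290 ≈ 0.51690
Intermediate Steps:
F(a) = -40 (F(a) = -8*5 = -40)
R(D) = -40 (R(D) = (D - D) - 40 = 0 - 40 = -40)
-1824/(-3772) + R(-13/26 + 30/8)/(-1200) = -1824/(-3772) - 40/(-1200) = -1824*(-1/3772) - 40*(-1/1200) = 456/943 + 1/30 = 14623/28290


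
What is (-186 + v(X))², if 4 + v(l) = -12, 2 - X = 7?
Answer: 40804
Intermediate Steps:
X = -5 (X = 2 - 1*7 = 2 - 7 = -5)
v(l) = -16 (v(l) = -4 - 12 = -16)
(-186 + v(X))² = (-186 - 16)² = (-202)² = 40804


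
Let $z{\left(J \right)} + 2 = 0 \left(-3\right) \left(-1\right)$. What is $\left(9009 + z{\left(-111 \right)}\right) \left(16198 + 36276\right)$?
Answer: $472633318$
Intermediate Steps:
$z{\left(J \right)} = -2$ ($z{\left(J \right)} = -2 + 0 \left(-3\right) \left(-1\right) = -2 + 0 \left(-1\right) = -2 + 0 = -2$)
$\left(9009 + z{\left(-111 \right)}\right) \left(16198 + 36276\right) = \left(9009 - 2\right) \left(16198 + 36276\right) = 9007 \cdot 52474 = 472633318$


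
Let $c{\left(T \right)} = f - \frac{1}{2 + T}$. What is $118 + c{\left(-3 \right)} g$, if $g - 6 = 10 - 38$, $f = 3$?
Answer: $30$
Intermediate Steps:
$g = -22$ ($g = 6 + \left(10 - 38\right) = 6 - 28 = -22$)
$c{\left(T \right)} = 3 - \frac{1}{2 + T}$
$118 + c{\left(-3 \right)} g = 118 + \frac{5 + 3 \left(-3\right)}{2 - 3} \left(-22\right) = 118 + \frac{5 - 9}{-1} \left(-22\right) = 118 + \left(-1\right) \left(-4\right) \left(-22\right) = 118 + 4 \left(-22\right) = 118 - 88 = 30$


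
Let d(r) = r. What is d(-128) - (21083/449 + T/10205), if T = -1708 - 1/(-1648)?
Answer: -1319861583633/7551210160 ≈ -174.79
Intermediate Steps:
T = -2814783/1648 (T = -1708 - 1*(-1/1648) = -1708 + 1/1648 = -2814783/1648 ≈ -1708.0)
d(-128) - (21083/449 + T/10205) = -128 - (21083/449 - 2814783/1648/10205) = -128 - (21083*(1/449) - 2814783/1648*1/10205) = -128 - (21083/449 - 2814783/16817840) = -128 - 1*353306683153/7551210160 = -128 - 353306683153/7551210160 = -1319861583633/7551210160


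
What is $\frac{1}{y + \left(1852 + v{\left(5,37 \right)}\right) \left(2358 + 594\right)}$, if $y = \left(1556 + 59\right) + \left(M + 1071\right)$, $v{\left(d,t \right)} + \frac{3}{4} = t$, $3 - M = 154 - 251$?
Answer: $\frac{1}{5576900} \approx 1.7931 \cdot 10^{-7}$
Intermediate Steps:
$M = 100$ ($M = 3 - \left(154 - 251\right) = 3 - -97 = 3 + 97 = 100$)
$v{\left(d,t \right)} = - \frac{3}{4} + t$
$y = 2786$ ($y = \left(1556 + 59\right) + \left(100 + 1071\right) = 1615 + 1171 = 2786$)
$\frac{1}{y + \left(1852 + v{\left(5,37 \right)}\right) \left(2358 + 594\right)} = \frac{1}{2786 + \left(1852 + \left(- \frac{3}{4} + 37\right)\right) \left(2358 + 594\right)} = \frac{1}{2786 + \left(1852 + \frac{145}{4}\right) 2952} = \frac{1}{2786 + \frac{7553}{4} \cdot 2952} = \frac{1}{2786 + 5574114} = \frac{1}{5576900}$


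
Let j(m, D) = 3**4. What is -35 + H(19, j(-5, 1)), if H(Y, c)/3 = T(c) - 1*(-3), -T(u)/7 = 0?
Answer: -26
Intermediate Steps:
j(m, D) = 81
T(u) = 0 (T(u) = -7*0 = 0)
H(Y, c) = 9 (H(Y, c) = 3*(0 - 1*(-3)) = 3*(0 + 3) = 3*3 = 9)
-35 + H(19, j(-5, 1)) = -35 + 9 = -26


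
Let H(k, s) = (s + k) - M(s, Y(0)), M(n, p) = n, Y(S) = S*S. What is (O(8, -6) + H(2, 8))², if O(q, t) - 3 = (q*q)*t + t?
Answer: 148225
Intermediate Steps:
Y(S) = S²
O(q, t) = 3 + t + t*q² (O(q, t) = 3 + ((q*q)*t + t) = 3 + (q²*t + t) = 3 + (t*q² + t) = 3 + (t + t*q²) = 3 + t + t*q²)
H(k, s) = k (H(k, s) = (s + k) - s = (k + s) - s = k)
(O(8, -6) + H(2, 8))² = ((3 - 6 - 6*8²) + 2)² = ((3 - 6 - 6*64) + 2)² = ((3 - 6 - 384) + 2)² = (-387 + 2)² = (-385)² = 148225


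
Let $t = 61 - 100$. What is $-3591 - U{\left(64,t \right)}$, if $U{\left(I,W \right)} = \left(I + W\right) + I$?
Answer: $-3680$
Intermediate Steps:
$t = -39$
$U{\left(I,W \right)} = W + 2 I$
$-3591 - U{\left(64,t \right)} = -3591 - \left(-39 + 2 \cdot 64\right) = -3591 - \left(-39 + 128\right) = -3591 - 89 = -3680$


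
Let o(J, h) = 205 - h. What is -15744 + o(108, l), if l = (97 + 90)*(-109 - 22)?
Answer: 8958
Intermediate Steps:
l = -24497 (l = 187*(-131) = -24497)
-15744 + o(108, l) = -15744 + (205 - 1*(-24497)) = -15744 + (205 + 24497) = -15744 + 24702 = 8958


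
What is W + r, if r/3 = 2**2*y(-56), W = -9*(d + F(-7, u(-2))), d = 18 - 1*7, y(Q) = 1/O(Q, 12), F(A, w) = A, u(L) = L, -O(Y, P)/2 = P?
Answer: -73/2 ≈ -36.500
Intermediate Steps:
O(Y, P) = -2*P
y(Q) = -1/24 (y(Q) = 1/(-2*12) = 1/(-24) = -1/24)
d = 11 (d = 18 - 7 = 11)
W = -36 (W = -9*(11 - 7) = -9*4 = -36)
r = -1/2 (r = 3*(2**2*(-1/24)) = 3*(4*(-1/24)) = 3*(-1/6) = -1/2 ≈ -0.50000)
W + r = -36 - 1/2 = -73/2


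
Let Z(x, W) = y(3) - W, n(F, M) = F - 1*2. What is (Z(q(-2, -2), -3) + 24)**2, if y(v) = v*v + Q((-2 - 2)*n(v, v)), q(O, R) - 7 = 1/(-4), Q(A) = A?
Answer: 1024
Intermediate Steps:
n(F, M) = -2 + F (n(F, M) = F - 2 = -2 + F)
q(O, R) = 27/4 (q(O, R) = 7 + 1/(-4) = 7 - 1/4 = 27/4)
y(v) = 8 + v**2 - 4*v (y(v) = v*v + (-2 - 2)*(-2 + v) = v**2 - 4*(-2 + v) = v**2 + (8 - 4*v) = 8 + v**2 - 4*v)
Z(x, W) = 5 - W (Z(x, W) = (8 + 3**2 - 4*3) - W = (8 + 9 - 12) - W = 5 - W)
(Z(q(-2, -2), -3) + 24)**2 = ((5 - 1*(-3)) + 24)**2 = ((5 + 3) + 24)**2 = (8 + 24)**2 = 32**2 = 1024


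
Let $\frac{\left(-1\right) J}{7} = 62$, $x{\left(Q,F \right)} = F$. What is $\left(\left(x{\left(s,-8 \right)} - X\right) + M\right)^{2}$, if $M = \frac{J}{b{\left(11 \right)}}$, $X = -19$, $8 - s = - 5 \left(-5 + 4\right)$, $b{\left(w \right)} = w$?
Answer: $\frac{97969}{121} \approx 809.66$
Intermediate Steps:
$s = 3$ ($s = 8 - - 5 \left(-5 + 4\right) = 8 - \left(-5\right) \left(-1\right) = 8 - 5 = 3$)
$J = -434$ ($J = \left(-7\right) 62 = -434$)
$M = - \frac{434}{11} \approx -39.455$
$\left(\left(x{\left(s,-8 \right)} - X\right) + M\right)^{2} = \left(\left(-8 - -19\right) - \frac{434}{11}\right)^{2} = \left(\left(-8 + 19\right) - \frac{434}{11}\right)^{2} = \left(11 - \frac{434}{11}\right)^{2} = \left(- \frac{313}{11}\right)^{2} = \frac{97969}{121}$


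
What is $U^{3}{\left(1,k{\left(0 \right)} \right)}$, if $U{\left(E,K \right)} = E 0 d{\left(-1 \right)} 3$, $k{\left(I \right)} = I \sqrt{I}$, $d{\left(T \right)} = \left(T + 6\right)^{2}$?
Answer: $0$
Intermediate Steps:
$d{\left(T \right)} = \left(6 + T\right)^{2}$
$k{\left(I \right)} = I^{\frac{3}{2}}$
$U{\left(E,K \right)} = 0$ ($U{\left(E,K \right)} = E 0 \left(6 - 1\right)^{2} \cdot 3 = 0 \cdot 5^{2} \cdot 3 = 0 \cdot 25 \cdot 3 = 0 \cdot 3 = 0$)
$U^{3}{\left(1,k{\left(0 \right)} \right)} = 0^{3} = 0$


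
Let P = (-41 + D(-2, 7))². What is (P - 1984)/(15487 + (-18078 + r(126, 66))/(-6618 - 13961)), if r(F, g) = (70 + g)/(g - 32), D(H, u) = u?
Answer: -17039412/318725047 ≈ -0.053461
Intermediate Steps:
r(F, g) = (70 + g)/(-32 + g)
P = 1156 (P = (-41 + 7)² = (-34)² = 1156)
(P - 1984)/(15487 + (-18078 + r(126, 66))/(-6618 - 13961)) = (1156 - 1984)/(15487 + (-18078 + (70 + 66)/(-32 + 66))/(-6618 - 13961)) = -828/(15487 + (-18078 + 136/34)/(-20579)) = -828/(15487 + (-18078 + (1/34)*136)*(-1/20579)) = -828/(15487 + (-18078 + 4)*(-1/20579)) = -828/(15487 - 18074*(-1/20579)) = -828/(15487 + 18074/20579) = -828/318725047/20579 = -828*20579/318725047 = -17039412/318725047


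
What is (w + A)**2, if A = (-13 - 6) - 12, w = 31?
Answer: 0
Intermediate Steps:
A = -31 (A = -19 - 12 = -31)
(w + A)**2 = (31 - 31)**2 = 0**2 = 0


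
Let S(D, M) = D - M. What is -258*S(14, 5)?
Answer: -2322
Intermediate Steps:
-258*S(14, 5) = -258*(14 - 1*5) = -258*(14 - 5) = -258*9 = -2322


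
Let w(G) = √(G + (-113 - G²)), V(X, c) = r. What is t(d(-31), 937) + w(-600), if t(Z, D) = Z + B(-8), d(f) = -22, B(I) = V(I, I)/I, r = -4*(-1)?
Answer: -45/2 + I*√360713 ≈ -22.5 + 600.59*I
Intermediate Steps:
r = 4
V(X, c) = 4
B(I) = 4/I
w(G) = √(-113 + G - G²)
t(Z, D) = -½ + Z (t(Z, D) = Z + 4/(-8) = Z + 4*(-⅛) = Z - ½ = -½ + Z)
t(d(-31), 937) + w(-600) = (-½ - 22) + √(-113 - 600 - 1*(-600)²) = -45/2 + √(-113 - 600 - 1*360000) = -45/2 + √(-113 - 600 - 360000) = -45/2 + √(-360713) = -45/2 + I*√360713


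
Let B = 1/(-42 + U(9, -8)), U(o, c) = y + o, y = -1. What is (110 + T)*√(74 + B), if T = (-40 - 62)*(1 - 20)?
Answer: 1024*√85510/17 ≈ 17614.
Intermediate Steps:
U(o, c) = -1 + o
B = -1/34 (B = 1/(-42 + (-1 + 9)) = 1/(-42 + 8) = 1/(-34) = -1/34 ≈ -0.029412)
T = 1938 (T = -102*(-19) = 1938)
(110 + T)*√(74 + B) = (110 + 1938)*√(74 - 1/34) = 2048*√(2515/34) = 2048*(√85510/34) = 1024*√85510/17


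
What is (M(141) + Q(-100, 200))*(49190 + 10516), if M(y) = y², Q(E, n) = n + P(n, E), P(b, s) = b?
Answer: 1210897386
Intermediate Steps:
Q(E, n) = 2*n (Q(E, n) = n + n = 2*n)
(M(141) + Q(-100, 200))*(49190 + 10516) = (141² + 2*200)*(49190 + 10516) = (19881 + 400)*59706 = 20281*59706 = 1210897386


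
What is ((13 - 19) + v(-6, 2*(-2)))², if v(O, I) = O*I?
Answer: 324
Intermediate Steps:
v(O, I) = I*O
((13 - 19) + v(-6, 2*(-2)))² = ((13 - 19) + (2*(-2))*(-6))² = (-6 - 4*(-6))² = (-6 + 24)² = 18² = 324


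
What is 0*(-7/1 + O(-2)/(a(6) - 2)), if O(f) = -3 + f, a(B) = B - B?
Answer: 0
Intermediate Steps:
a(B) = 0
0*(-7/1 + O(-2)/(a(6) - 2)) = 0*(-7/1 + (-3 - 2)/(0 - 2)) = 0*(-7*1 - 5/(-2)) = 0*(-7 - 5*(-½)) = 0*(-7 + 5/2) = 0*(-9/2) = 0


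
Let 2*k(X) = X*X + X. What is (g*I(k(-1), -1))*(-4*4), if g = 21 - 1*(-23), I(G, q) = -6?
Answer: 4224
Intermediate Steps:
k(X) = X/2 + X**2/2 (k(X) = (X*X + X)/2 = (X**2 + X)/2 = (X + X**2)/2 = X/2 + X**2/2)
g = 44 (g = 21 + 23 = 44)
(g*I(k(-1), -1))*(-4*4) = (44*(-6))*(-4*4) = -264*(-16) = 4224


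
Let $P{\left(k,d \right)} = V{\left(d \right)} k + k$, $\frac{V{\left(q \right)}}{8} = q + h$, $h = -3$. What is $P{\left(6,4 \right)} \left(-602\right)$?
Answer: $-32508$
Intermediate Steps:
$V{\left(q \right)} = -24 + 8 q$ ($V{\left(q \right)} = 8 \left(q - 3\right) = 8 \left(-3 + q\right) = -24 + 8 q$)
$P{\left(k,d \right)} = k + k \left(-24 + 8 d\right)$ ($P{\left(k,d \right)} = \left(-24 + 8 d\right) k + k = k \left(-24 + 8 d\right) + k = k + k \left(-24 + 8 d\right)$)
$P{\left(6,4 \right)} \left(-602\right) = 6 \left(-23 + 8 \cdot 4\right) \left(-602\right) = 6 \left(-23 + 32\right) \left(-602\right) = 6 \cdot 9 \left(-602\right) = 54 \left(-602\right) = -32508$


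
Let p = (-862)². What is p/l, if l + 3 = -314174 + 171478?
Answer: -743044/142699 ≈ -5.2071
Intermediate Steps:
p = 743044
l = -142699 (l = -3 + (-314174 + 171478) = -3 - 142696 = -142699)
p/l = 743044/(-142699) = 743044*(-1/142699) = -743044/142699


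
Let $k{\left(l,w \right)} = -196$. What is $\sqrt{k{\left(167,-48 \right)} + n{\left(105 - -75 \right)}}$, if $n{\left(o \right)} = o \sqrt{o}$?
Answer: $2 \sqrt{-49 + 270 \sqrt{5}} \approx 47.106$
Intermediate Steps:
$n{\left(o \right)} = o^{\frac{3}{2}}$
$\sqrt{k{\left(167,-48 \right)} + n{\left(105 - -75 \right)}} = \sqrt{-196 + \left(105 - -75\right)^{\frac{3}{2}}} = \sqrt{-196 + \left(105 + 75\right)^{\frac{3}{2}}} = \sqrt{-196 + 180^{\frac{3}{2}}} = \sqrt{-196 + 1080 \sqrt{5}}$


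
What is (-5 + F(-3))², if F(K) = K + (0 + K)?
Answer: 121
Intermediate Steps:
F(K) = 2*K (F(K) = K + K = 2*K)
(-5 + F(-3))² = (-5 + 2*(-3))² = (-5 - 6)² = (-11)² = 121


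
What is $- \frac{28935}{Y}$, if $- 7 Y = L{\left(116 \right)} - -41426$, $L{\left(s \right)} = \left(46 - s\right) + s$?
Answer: $\frac{22505}{4608} \approx 4.8839$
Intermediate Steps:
$L{\left(s \right)} = 46$
$Y = - \frac{41472}{7}$ ($Y = - \frac{46 - -41426}{7} = - \frac{46 + 41426}{7} = \left(- \frac{1}{7}\right) 41472 = - \frac{41472}{7} \approx -5924.6$)
$- \frac{28935}{Y} = - \frac{28935}{- \frac{41472}{7}} = \left(-28935\right) \left(- \frac{7}{41472}\right) = \frac{22505}{4608}$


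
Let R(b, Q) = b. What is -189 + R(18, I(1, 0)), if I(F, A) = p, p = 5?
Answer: -171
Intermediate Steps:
I(F, A) = 5
-189 + R(18, I(1, 0)) = -189 + 18 = -171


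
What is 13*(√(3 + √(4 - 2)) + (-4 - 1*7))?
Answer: -143 + 13*√(3 + √2) ≈ -115.69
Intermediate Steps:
13*(√(3 + √(4 - 2)) + (-4 - 1*7)) = 13*(√(3 + √2) + (-4 - 7)) = 13*(√(3 + √2) - 11) = 13*(-11 + √(3 + √2)) = -143 + 13*√(3 + √2)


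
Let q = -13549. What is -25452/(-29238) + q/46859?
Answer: 132751601/228343907 ≈ 0.58137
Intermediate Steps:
-25452/(-29238) + q/46859 = -25452/(-29238) - 13549/46859 = -25452*(-1/29238) - 13549*1/46859 = 4242/4873 - 13549/46859 = 132751601/228343907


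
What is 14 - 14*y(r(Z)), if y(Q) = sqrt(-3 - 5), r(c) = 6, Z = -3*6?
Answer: 14 - 28*I*sqrt(2) ≈ 14.0 - 39.598*I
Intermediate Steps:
Z = -18
y(Q) = 2*I*sqrt(2) (y(Q) = sqrt(-8) = 2*I*sqrt(2))
14 - 14*y(r(Z)) = 14 - 28*I*sqrt(2)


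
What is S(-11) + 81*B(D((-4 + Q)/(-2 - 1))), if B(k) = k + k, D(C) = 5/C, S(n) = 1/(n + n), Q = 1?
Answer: 17819/22 ≈ 809.95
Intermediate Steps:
S(n) = 1/(2*n)
B(k) = 2*k
S(-11) + 81*B(D((-4 + Q)/(-2 - 1))) = (1/2)/(-11) + 81*(2*(5/(((-4 + 1)/(-2 - 1))))) = (1/2)*(-1/11) + 81*(2*(5/((-3/(-3))))) = -1/22 + 81*(2*(5/((-3*(-1/3))))) = -1/22 + 81*(2*(5/1)) = -1/22 + 81*(2*(5*1)) = -1/22 + 81*(2*5) = -1/22 + 81*10 = -1/22 + 810 = 17819/22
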